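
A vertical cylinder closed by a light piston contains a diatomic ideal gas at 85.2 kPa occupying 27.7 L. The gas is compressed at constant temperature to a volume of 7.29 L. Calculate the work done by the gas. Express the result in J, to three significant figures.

Isothermal: W = nRT ln(V₂/V₁) = P₁V₁ ln(V₂/V₁).
P₁V₁ = (85.2 kPa)(27.7 L) = 2360 J.
W = 2360 × ln(7.29/27.7) = 2360 × -1.335
W_by_gas = -3150 J.

W ≈ -3150 J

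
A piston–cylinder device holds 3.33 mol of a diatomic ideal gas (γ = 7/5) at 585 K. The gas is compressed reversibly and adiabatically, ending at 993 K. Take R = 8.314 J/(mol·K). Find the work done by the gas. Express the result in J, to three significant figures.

W ≈ -28200 J

Adiabatic ⇒ Q = 0, so W_by = −ΔU = nCᵥ(T₁ − T₂).
Cᵥ = 5R/2 = 20.79 J/(mol·K).
W = (3.33)(20.79)(585 − 993) = -28239 J.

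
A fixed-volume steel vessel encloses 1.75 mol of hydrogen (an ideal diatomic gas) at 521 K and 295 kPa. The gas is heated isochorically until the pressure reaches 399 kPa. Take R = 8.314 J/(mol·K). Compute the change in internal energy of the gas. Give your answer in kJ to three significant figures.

ΔU ≈ 6.68 kJ

Constant volume ⇒ W = 0, so Q = ΔU = nCᵥΔT with Cᵥ = 5R/2 = 20.79 J/(mol·K).
At constant V, T₂/T₁ = P₂/P₁ ⇒ ΔT = T₁(P₂/P₁ − 1) = 521·(399/295 − 1) = 183.7 K.
ΔU = (1.75)(20.79)(183.7) = 6681 J.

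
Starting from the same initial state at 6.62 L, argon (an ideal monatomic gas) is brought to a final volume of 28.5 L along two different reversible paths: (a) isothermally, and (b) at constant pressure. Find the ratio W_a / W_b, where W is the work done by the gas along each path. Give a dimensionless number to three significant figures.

W_a / W_b ≈ 0.442

Path (a) isothermal: W = P₁V₁ ln(V₂/V₁) → W_a/(P₁V₁) = 1.46.
Path (b) isobaric: W = P₁(V₂ − V₁) → W_b/(P₁V₁) = 3.305.
W_a / W_b = 1.46 / 3.305 = 0.4417.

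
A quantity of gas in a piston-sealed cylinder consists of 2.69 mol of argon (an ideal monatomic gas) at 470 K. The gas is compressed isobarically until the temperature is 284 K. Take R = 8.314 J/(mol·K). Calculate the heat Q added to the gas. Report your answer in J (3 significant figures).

Q ≈ -10400 J

Isobaric: W = nRΔT = (2.69)(8.314)(-186) = -4160 J.
ΔU = nCᵥΔT with Cᵥ = 3R/2: ΔU = (2.69)(12.47)(-186) = -6240 J.
Q = ΔU + W = -6240 − 4160 = -10400 J.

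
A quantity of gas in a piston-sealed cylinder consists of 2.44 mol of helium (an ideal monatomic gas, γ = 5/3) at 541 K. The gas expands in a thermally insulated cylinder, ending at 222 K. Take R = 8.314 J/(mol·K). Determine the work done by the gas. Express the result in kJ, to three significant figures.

Adiabatic ⇒ Q = 0, so W_by = −ΔU = nCᵥ(T₁ − T₂).
Cᵥ = 3R/2 = 12.47 J/(mol·K).
W = (2.44)(12.47)(541 − 222) = 9707 J.

W ≈ 9.71 kJ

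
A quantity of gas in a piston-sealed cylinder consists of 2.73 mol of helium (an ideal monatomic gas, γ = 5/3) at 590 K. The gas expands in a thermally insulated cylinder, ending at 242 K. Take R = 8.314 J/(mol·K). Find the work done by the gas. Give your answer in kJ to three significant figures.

W ≈ 11.8 kJ

Adiabatic ⇒ Q = 0, so W_by = −ΔU = nCᵥ(T₁ − T₂).
Cᵥ = 3R/2 = 12.47 J/(mol·K).
W = (2.73)(12.47)(590 − 242) = 11848 J.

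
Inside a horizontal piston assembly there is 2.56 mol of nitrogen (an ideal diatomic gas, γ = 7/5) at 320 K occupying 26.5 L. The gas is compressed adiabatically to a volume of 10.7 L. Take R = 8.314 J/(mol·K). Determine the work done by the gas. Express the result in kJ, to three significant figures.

Adiabatic: TV^(γ−1) = const with γ = 7/5.
T₂ = T₁ (V₁/V₂)^(γ−1) = 320 × (26.5/10.7)^0.4 = 320 × 1.437 = 459.9 K.
W_by = nCᵥ(T₁ − T₂) = (2.56)(20.79)(320 − 459.9) = -7446 J.

W ≈ -7.45 kJ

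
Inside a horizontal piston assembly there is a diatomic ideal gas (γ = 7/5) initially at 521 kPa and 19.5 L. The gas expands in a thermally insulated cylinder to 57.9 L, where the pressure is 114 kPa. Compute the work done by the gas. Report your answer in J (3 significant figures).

W ≈ 8900 J

Adiabatic: W = (P₁V₁ − P₂V₂)/(γ − 1) with γ = 7/5.
P₁V₁ = 10160 J, P₂V₂ = 6601 J.
W = (10160 − 6601) / 0.4 = 8897 J.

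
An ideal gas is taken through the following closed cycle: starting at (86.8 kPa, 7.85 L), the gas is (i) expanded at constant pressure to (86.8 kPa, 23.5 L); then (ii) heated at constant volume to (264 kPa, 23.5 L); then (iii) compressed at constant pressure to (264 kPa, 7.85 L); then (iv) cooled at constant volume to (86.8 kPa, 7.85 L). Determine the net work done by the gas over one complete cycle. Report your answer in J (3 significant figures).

W_net ≈ -2770 J

Constant-volume legs do no work.
W(i) = (86.8)(23.5 − 7.85) = 1358 J; W(iii) = (264)(7.85 − 23.5) = -4132 J.
W_net = 1358 − 4132 = -2773 J (the counter-clockwise enclosed area).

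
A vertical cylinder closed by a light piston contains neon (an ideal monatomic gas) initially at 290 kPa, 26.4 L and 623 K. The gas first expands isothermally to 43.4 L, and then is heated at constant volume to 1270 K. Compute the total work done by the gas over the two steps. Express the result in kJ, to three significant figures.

Step 1 (isothermal): W = P₁V₁ ln(V₂/V₁) = (7656) ln(43.4/26.4) = 3806 J.
Step 2 (isochoric): W = 0 (constant volume).
W_total = 3806 + 0 = 3806 J.

W_total ≈ 3.81 kJ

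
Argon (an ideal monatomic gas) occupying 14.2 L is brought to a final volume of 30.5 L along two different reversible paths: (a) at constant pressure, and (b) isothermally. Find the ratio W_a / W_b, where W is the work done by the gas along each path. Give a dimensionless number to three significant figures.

W_a / W_b ≈ 1.50

Path (a) isobaric: W = P₁(V₂ − V₁) → W_a/(P₁V₁) = 1.148.
Path (b) isothermal: W = P₁V₁ ln(V₂/V₁) → W_b/(P₁V₁) = 0.7645.
W_a / W_b = 1.148 / 0.7645 = 1.502.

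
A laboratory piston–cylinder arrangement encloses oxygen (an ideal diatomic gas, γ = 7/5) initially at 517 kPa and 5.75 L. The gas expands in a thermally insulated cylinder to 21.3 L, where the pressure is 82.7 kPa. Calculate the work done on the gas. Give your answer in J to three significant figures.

W ≈ -3030 J

Adiabatic: W = (P₁V₁ − P₂V₂)/(γ − 1) with γ = 7/5.
P₁V₁ = 2973 J, P₂V₂ = 1762 J.
W = (2973 − 1762) / 0.4 = 3028 J.
Work on gas = −W_by = -3028 J.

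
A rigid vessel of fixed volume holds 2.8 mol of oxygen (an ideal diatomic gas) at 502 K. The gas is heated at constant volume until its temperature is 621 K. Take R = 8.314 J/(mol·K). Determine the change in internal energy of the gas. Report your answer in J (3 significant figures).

ΔU ≈ 6930 J

Constant volume ⇒ W = 0, so Q = ΔU = nCᵥΔT with Cᵥ = 5R/2 = 20.79 J/(mol·K).
ΔU = (2.8)(20.79)(621 − 502) = 6926 J.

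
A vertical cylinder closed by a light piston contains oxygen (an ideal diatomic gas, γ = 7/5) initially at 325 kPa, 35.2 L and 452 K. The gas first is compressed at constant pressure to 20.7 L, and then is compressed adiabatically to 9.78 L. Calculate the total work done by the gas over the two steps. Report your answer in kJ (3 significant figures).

W_total ≈ -10.6 kJ

Step 1 (isobaric): W = PΔV = (325 kPa)(20.7 − 35.2 L) = -4713 J.
After step 1: P = 325 kPa, V = 20.7 L, T = 265.8 K.
Step 2 (adiabatic): W = (P₁V₁ − P₂V₂)/(γ−1) = (6728 − 9080)/0.4 = -5882 J.
W_total = -4713 − 5882 = -10595 J.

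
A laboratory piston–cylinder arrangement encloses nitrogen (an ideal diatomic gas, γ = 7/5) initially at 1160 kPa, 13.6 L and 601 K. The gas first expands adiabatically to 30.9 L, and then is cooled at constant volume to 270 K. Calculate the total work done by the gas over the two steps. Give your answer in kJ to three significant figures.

W_total ≈ 11.0 kJ

Step 1 (adiabatic): W = (P₁V₁ − P₂V₂)/(γ−1) = (15776 − 11361)/0.4 = 11037 J.
Step 2 (isochoric): W = 0 (constant volume).
W_total = 11037 + 0 = 11037 J.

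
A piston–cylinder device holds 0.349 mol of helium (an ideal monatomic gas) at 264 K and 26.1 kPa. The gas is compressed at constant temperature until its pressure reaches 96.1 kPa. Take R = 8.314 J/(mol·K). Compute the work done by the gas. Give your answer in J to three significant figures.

W ≈ -998 J

Isothermal process: W = nRT ln(V₂/V₁) = nRT ln(P₁/P₂).
W = (0.349)(8.314)(264) × ln(26.1/96.1)
  = 766 × ln(0.2716) = 766 × -1.303
W_by_gas = -998.5 J.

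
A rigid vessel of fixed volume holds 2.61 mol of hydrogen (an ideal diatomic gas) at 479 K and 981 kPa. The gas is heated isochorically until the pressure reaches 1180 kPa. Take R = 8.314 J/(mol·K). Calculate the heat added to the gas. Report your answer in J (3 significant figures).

Q ≈ 5270 J

Constant volume ⇒ W = 0, so Q = ΔU = nCᵥΔT with Cᵥ = 5R/2 = 20.79 J/(mol·K).
At constant V, T₂/T₁ = P₂/P₁ ⇒ ΔT = T₁(P₂/P₁ − 1) = 479·(1180/981 − 1) = 97.17 K.
ΔU = (2.61)(20.79)(97.17) = 5271 J.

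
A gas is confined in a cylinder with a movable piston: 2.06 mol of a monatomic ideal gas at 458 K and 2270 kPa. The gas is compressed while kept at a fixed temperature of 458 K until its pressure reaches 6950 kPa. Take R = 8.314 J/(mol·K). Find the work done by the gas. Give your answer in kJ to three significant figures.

Isothermal process: W = nRT ln(V₂/V₁) = nRT ln(P₁/P₂).
W = (2.06)(8.314)(458) × ln(2270/6950)
  = 7844 × ln(0.3266) = 7844 × -1.119
W_by_gas = -8777 J.

W ≈ -8.78 kJ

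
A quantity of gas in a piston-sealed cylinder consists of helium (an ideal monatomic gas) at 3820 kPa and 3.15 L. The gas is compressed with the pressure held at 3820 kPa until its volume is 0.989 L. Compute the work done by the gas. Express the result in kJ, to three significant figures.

Isobaric: W = P ΔV.
W = (3820 kPa)(0.989 − 3.15 L) = (3820)(-2.161) = -8255 J.

W ≈ -8.26 kJ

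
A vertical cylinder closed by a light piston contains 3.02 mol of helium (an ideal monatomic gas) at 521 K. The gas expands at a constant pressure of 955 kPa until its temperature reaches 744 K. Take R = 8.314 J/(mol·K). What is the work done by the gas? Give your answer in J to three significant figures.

W ≈ 5600 J

Isobaric: W = P ΔV = nR ΔT.
W = (3.02)(8.314)(744 − 521) = 5599 J.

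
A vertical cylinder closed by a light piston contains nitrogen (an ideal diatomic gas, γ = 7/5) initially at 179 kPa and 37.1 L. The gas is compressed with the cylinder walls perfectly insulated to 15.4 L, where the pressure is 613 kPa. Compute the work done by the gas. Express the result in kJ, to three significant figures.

Adiabatic: W = (P₁V₁ − P₂V₂)/(γ − 1) with γ = 7/5.
P₁V₁ = 6641 J, P₂V₂ = 9440 J.
W = (6641 − 9440) / 0.4 = -6998 J.

W ≈ -7.00 kJ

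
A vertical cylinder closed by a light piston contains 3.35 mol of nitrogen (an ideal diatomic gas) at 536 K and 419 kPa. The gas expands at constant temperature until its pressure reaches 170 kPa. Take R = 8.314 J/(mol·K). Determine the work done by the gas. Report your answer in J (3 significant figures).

Isothermal process: W = nRT ln(V₂/V₁) = nRT ln(P₁/P₂).
W = (3.35)(8.314)(536) × ln(419/170)
  = 14929 × ln(2.465) = 14929 × 0.9021
W_by_gas = 13467 J.

W ≈ 13500 J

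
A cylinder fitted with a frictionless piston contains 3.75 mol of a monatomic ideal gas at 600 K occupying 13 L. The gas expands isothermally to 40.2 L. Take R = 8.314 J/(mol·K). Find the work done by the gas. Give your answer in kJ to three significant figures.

Isothermal: W = nRT ln(V₂/V₁).
W = (3.75)(8.314)(600) × ln(40.2/13)
  = 18706 × 1.129
W_by_gas = 21118 J.

W ≈ 21.1 kJ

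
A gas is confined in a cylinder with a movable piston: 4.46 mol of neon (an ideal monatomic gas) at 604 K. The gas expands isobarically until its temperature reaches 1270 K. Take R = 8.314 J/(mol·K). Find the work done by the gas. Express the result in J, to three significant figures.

W ≈ 24700 J

Isobaric: W = P ΔV = nR ΔT.
W = (4.46)(8.314)(1270 − 604) = 24696 J.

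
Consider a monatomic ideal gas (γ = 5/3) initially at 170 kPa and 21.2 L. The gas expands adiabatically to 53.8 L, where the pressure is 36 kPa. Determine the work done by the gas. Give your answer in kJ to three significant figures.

W ≈ 2.50 kJ

Adiabatic: W = (P₁V₁ − P₂V₂)/(γ − 1) with γ = 5/3.
P₁V₁ = 3604 J, P₂V₂ = 1937 J.
W = (3604 − 1937) / 0.6667 = 2501 J.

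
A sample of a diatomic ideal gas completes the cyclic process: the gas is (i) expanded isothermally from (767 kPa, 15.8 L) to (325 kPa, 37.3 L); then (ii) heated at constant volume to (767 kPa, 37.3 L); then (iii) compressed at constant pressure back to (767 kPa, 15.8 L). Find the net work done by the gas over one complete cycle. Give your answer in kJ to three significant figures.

Leg (i): W = PᵢVᵢ ln(V_f/Vᵢ) = (12119) ln(37.3/15.8) = 10410 J.
Leg (ii): W = 0.
Leg (iii): W = PΔV = (767)(15.8 − 37.3) = -16490 J.
W_net = 10410 − 16490 = -6081 J.

W_net ≈ -6.08 kJ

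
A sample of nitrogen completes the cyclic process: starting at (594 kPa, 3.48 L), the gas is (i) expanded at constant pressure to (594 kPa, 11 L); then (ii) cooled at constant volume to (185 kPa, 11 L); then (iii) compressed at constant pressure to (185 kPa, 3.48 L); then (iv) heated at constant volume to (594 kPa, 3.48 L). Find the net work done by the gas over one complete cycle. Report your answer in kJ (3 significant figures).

W_net ≈ 3.08 kJ

Constant-volume legs do no work.
W(i) = (594)(11 − 3.48) = 4467 J; W(iii) = (185)(3.48 − 11) = -1391 J.
W_net = 4467 − 1391 = 3076 J (the clockwise enclosed area).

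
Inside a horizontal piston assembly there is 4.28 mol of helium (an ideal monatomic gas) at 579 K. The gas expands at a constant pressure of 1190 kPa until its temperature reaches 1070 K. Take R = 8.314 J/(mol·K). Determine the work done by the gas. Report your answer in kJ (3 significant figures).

Isobaric: W = P ΔV = nR ΔT.
W = (4.28)(8.314)(1070 − 579) = 17472 J.

W ≈ 17.5 kJ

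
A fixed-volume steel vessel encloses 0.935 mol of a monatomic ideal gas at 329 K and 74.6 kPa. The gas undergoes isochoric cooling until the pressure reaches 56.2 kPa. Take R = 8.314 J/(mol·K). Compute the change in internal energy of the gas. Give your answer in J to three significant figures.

Constant volume ⇒ W = 0, so Q = ΔU = nCᵥΔT with Cᵥ = 3R/2 = 12.47 J/(mol·K).
At constant V, T₂/T₁ = P₂/P₁ ⇒ ΔT = T₁(P₂/P₁ − 1) = 329·(56.2/74.6 − 1) = -81.15 K.
ΔU = (0.935)(12.47)(-81.15) = -946.2 J.

ΔU ≈ -946 J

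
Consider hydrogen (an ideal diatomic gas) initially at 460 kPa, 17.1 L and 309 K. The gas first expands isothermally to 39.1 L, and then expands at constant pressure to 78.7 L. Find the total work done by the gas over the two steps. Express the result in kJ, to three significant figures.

Step 1 (isothermal): W = P₁V₁ ln(V₂/V₁) = (7866) ln(39.1/17.1) = 6506 J.
After step 1: P = 201.2 kPa, V = 39.1 L, T = 309 K.
Step 2 (isobaric): W = PΔV = (201.2 kPa)(78.7 − 39.1 L) = 7967 J.
W_total = 6506 + 7967 = 14472 J.

W_total ≈ 14.5 kJ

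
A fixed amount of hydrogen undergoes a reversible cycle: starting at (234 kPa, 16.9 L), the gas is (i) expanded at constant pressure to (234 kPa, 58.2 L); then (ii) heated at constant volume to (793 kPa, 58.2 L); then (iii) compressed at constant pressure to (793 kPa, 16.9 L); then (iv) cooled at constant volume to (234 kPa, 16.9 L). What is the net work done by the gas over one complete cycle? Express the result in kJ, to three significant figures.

Constant-volume legs do no work.
W(i) = (234)(58.2 − 16.9) = 9664 J; W(iii) = (793)(16.9 − 58.2) = -32751 J.
W_net = 9664 − 32751 = -23087 J (the counter-clockwise enclosed area).

W_net ≈ -23.1 kJ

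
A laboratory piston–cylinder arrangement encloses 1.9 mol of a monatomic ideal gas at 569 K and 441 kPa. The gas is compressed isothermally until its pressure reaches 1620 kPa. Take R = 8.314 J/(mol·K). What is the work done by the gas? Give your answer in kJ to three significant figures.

Isothermal process: W = nRT ln(V₂/V₁) = nRT ln(P₁/P₂).
W = (1.9)(8.314)(569) × ln(441/1620)
  = 8988 × ln(0.2722) = 8988 × -1.301
W_by_gas = -11695 J.

W ≈ -11.7 kJ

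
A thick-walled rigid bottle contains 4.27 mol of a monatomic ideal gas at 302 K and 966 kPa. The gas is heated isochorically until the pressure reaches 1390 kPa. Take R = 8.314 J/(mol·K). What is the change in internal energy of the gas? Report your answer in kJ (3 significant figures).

Constant volume ⇒ W = 0, so Q = ΔU = nCᵥΔT with Cᵥ = 3R/2 = 12.47 J/(mol·K).
At constant V, T₂/T₁ = P₂/P₁ ⇒ ΔT = T₁(P₂/P₁ − 1) = 302·(1390/966 − 1) = 132.6 K.
ΔU = (4.27)(12.47)(132.6) = 7059 J.

ΔU ≈ 7.06 kJ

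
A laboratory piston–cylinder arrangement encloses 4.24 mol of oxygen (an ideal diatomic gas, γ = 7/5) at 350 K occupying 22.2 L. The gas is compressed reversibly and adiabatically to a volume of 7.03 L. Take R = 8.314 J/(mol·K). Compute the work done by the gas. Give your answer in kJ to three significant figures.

Adiabatic: TV^(γ−1) = const with γ = 7/5.
T₂ = T₁ (V₁/V₂)^(γ−1) = 350 × (22.2/7.03)^0.4 = 350 × 1.584 = 554.4 K.
W_by = nCᵥ(T₁ − T₂) = (4.24)(20.79)(350 − 554.4) = -18014 J.

W ≈ -18.0 kJ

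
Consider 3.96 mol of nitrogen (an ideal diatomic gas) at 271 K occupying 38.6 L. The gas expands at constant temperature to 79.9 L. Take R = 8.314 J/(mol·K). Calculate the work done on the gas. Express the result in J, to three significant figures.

W ≈ -6490 J

Isothermal: W = nRT ln(V₂/V₁).
W = (3.96)(8.314)(271) × ln(79.9/38.6)
  = 8922 × 0.7275
W_by_gas = 6491 J; work on gas = −W_by = -6491 J.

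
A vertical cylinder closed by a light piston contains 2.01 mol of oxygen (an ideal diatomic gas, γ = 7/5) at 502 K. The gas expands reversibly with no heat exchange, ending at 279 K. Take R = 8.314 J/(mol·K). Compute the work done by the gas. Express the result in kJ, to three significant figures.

Adiabatic ⇒ Q = 0, so W_by = −ΔU = nCᵥ(T₁ − T₂).
Cᵥ = 5R/2 = 20.79 J/(mol·K).
W = (2.01)(20.79)(502 − 279) = 9316 J.

W ≈ 9.32 kJ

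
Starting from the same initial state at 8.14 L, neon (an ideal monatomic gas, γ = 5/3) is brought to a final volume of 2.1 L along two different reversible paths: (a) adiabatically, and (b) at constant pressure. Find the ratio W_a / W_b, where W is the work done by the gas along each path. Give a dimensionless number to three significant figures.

W_a / W_b ≈ 2.97

Path (a) adiabatic: W = P₁V₁(1 − (V₁/V₂)^(γ−1))/(γ−1) → W_a/(P₁V₁) = -2.201.
Path (b) isobaric: W = P₁(V₂ − V₁) → W_b/(P₁V₁) = -0.742.
W_a / W_b = -2.201 / -0.742 = 2.967.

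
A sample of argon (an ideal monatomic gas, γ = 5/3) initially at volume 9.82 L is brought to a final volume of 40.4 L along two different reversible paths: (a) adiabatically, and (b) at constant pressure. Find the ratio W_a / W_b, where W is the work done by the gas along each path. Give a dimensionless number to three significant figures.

Path (a) adiabatic: W = P₁V₁(1 − (V₁/V₂)^(γ−1))/(γ−1) → W_a/(P₁V₁) = 0.9158.
Path (b) isobaric: W = P₁(V₂ − V₁) → W_b/(P₁V₁) = 3.114.
W_a / W_b = 0.9158 / 3.114 = 0.2941.

W_a / W_b ≈ 0.294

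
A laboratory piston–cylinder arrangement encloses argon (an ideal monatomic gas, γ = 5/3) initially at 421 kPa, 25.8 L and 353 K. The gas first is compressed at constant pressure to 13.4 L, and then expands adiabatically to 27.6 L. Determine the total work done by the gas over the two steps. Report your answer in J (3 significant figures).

W_total ≈ -1990 J

Step 1 (isobaric): W = PΔV = (421 kPa)(13.4 − 25.8 L) = -5220 J.
After step 1: P = 421 kPa, V = 13.4 L, T = 183.3 K.
Step 2 (adiabatic): W = (P₁V₁ − P₂V₂)/(γ−1) = (5641 − 3485)/0.667 = 3235 J.
W_total = -5220 + 3235 = -1986 J.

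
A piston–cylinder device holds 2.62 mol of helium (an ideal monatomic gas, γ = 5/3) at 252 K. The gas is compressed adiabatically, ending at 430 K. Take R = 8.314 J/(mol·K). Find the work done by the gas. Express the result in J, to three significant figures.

W ≈ -5820 J

Adiabatic ⇒ Q = 0, so W_by = −ΔU = nCᵥ(T₁ − T₂).
Cᵥ = 3R/2 = 12.47 J/(mol·K).
W = (2.62)(12.47)(252 − 430) = -5816 J.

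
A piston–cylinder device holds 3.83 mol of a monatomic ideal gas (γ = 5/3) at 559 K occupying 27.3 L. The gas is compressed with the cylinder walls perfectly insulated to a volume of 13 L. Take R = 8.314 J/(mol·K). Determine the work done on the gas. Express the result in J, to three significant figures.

W ≈ 17100 J

Adiabatic: TV^(γ−1) = const with γ = 5/3.
T₂ = T₁ (V₁/V₂)^(γ−1) = 559 × (27.3/13)^0.667 = 559 × 1.64 = 916.7 K.
W_by = nCᵥ(T₁ − T₂) = (3.83)(12.47)(559 − 916.7) = -17085 J.
Work on gas = −W_by = 17085 J.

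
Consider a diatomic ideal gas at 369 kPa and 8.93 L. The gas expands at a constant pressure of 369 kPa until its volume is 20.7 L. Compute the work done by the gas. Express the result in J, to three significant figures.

W ≈ 4340 J

Isobaric: W = P ΔV.
W = (369 kPa)(20.7 − 8.93 L) = (369)(11.77) = 4343 J.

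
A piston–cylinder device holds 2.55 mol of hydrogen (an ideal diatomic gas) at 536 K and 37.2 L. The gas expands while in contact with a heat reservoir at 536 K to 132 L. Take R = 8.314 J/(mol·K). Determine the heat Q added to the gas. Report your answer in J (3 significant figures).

Q ≈ 14400 J

Isothermal ⇒ ΔU = 0, so Q = W = nRT ln(V₂/V₁).
Q = (2.55)(8.314)(536) ln(132/37.2) = 11364 × 1.266 = 14392 J.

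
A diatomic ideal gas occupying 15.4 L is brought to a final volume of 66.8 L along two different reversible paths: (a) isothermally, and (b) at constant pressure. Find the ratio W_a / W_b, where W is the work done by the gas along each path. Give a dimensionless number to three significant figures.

W_a / W_b ≈ 0.440

Path (a) isothermal: W = P₁V₁ ln(V₂/V₁) → W_a/(P₁V₁) = 1.467.
Path (b) isobaric: W = P₁(V₂ − V₁) → W_b/(P₁V₁) = 3.338.
W_a / W_b = 1.467 / 3.338 = 0.4396.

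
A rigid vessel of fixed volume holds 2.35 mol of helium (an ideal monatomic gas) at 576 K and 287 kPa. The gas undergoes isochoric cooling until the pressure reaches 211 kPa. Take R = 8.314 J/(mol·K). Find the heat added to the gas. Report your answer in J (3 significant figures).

Constant volume ⇒ W = 0, so Q = ΔU = nCᵥΔT with Cᵥ = 3R/2 = 12.47 J/(mol·K).
At constant V, T₂/T₁ = P₂/P₁ ⇒ ΔT = T₁(P₂/P₁ − 1) = 576·(211/287 − 1) = -152.5 K.
ΔU = (2.35)(12.47)(-152.5) = -4470 J.

Q ≈ -4470 J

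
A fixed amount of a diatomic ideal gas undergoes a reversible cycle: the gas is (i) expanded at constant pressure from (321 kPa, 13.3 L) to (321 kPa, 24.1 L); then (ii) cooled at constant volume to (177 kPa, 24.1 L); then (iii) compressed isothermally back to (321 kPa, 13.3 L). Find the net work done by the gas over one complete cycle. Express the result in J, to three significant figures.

W_net ≈ 931 J

Leg (i): W = PΔV = (321)(24.1 − 13.3) = 3467 J.
Leg (ii): W = 0.
Leg (iii): W = PᵢVᵢ ln(V_f/Vᵢ) = (4266) ln(13.3/24.1) = -2536 J.
W_net = 3467 − 2536 = 931.1 J.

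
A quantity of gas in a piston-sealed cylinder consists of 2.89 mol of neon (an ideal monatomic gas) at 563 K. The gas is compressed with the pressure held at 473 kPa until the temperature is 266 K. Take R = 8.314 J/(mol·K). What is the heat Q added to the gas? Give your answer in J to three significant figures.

Isobaric: W = nRΔT = (2.89)(8.314)(-297) = -7136 J.
ΔU = nCᵥΔT with Cᵥ = 3R/2: ΔU = (2.89)(12.47)(-297) = -10704 J.
Q = ΔU + W = -10704 − 7136 = -17840 J.

Q ≈ -17800 J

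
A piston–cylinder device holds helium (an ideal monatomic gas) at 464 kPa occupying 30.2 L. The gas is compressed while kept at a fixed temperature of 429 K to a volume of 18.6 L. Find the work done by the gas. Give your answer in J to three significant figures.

Isothermal: W = nRT ln(V₂/V₁) = P₁V₁ ln(V₂/V₁).
P₁V₁ = (464 kPa)(30.2 L) = 14013 J.
W = 14013 × ln(18.6/30.2) = 14013 × -0.4847
W_by_gas = -6792 J.

W ≈ -6790 J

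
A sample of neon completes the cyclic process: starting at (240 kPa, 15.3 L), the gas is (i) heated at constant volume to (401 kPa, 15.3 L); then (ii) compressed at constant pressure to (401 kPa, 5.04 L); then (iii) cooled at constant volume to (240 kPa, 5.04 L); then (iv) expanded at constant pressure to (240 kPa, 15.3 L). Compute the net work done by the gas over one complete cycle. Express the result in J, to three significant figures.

W_net ≈ -1650 J

Constant-volume legs do no work.
W(ii) = (401)(5.04 − 15.3) = -4114 J; W(iv) = (240)(15.3 − 5.04) = 2462 J.
W_net = -4114 + 2462 = -1652 J (the counter-clockwise enclosed area).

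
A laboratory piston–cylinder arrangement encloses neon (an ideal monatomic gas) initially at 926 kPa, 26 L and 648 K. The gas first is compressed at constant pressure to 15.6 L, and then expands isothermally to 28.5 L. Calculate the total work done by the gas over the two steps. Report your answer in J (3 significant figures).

Step 1 (isobaric): W = PΔV = (926 kPa)(15.6 − 26 L) = -9630 J.
After step 1: P = 926 kPa, V = 15.6 L, T = 388.8 K.
Step 2 (isothermal): W = P₁V₁ ln(V₂/V₁) = (14446) ln(28.5/15.6) = 8705 J.
W_total = -9630 + 8705 = -925 J.

W_total ≈ -925 J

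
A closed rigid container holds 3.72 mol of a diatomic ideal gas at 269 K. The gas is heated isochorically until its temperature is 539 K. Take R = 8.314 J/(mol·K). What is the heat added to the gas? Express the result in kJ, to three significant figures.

Q ≈ 20.9 kJ

Constant volume ⇒ W = 0, so Q = ΔU = nCᵥΔT with Cᵥ = 5R/2 = 20.79 J/(mol·K).
ΔU = (3.72)(20.79)(539 − 269) = 20876 J.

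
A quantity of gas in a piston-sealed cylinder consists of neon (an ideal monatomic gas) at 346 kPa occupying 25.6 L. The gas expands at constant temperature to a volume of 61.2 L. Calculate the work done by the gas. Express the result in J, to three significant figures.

Isothermal: W = nRT ln(V₂/V₁) = P₁V₁ ln(V₂/V₁).
P₁V₁ = (346 kPa)(25.6 L) = 8858 J.
W = 8858 × ln(61.2/25.6) = 8858 × 0.8716
W_by_gas = 7720 J.

W ≈ 7720 J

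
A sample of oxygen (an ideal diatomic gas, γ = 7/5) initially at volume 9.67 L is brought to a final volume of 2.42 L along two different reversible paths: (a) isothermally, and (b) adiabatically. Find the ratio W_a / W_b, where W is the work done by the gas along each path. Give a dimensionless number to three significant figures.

W_a / W_b ≈ 0.748

Path (a) isothermal: W = P₁V₁ ln(V₂/V₁) → W_a/(P₁V₁) = -1.385.
Path (b) adiabatic: W = P₁V₁(1 − (V₁/V₂)^(γ−1))/(γ−1) → W_b/(P₁V₁) = -1.851.
W_a / W_b = -1.385 / -1.851 = 0.7484.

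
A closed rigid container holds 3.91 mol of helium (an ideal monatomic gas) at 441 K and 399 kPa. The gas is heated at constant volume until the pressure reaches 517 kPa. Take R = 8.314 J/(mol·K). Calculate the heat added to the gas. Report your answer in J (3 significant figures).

Q ≈ 6360 J

Constant volume ⇒ W = 0, so Q = ΔU = nCᵥΔT with Cᵥ = 3R/2 = 12.47 J/(mol·K).
At constant V, T₂/T₁ = P₂/P₁ ⇒ ΔT = T₁(P₂/P₁ − 1) = 441·(517/399 − 1) = 130.4 K.
ΔU = (3.91)(12.47)(130.4) = 6360 J.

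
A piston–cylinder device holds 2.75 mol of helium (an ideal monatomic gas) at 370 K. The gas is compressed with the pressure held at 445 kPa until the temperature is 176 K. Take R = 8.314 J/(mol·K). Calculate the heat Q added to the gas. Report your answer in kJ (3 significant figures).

Isobaric: W = nRΔT = (2.75)(8.314)(-194) = -4436 J.
ΔU = nCᵥΔT with Cᵥ = 3R/2: ΔU = (2.75)(12.47)(-194) = -6653 J.
Q = ΔU + W = -6653 − 4436 = -11089 J.

Q ≈ -11.1 kJ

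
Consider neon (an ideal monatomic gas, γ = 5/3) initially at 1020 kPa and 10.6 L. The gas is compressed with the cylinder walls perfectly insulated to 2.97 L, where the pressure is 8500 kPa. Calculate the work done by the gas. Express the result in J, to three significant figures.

W ≈ -21600 J

Adiabatic: W = (P₁V₁ − P₂V₂)/(γ − 1) with γ = 5/3.
P₁V₁ = 10812 J, P₂V₂ = 25245 J.
W = (10812 − 25245) / 0.6667 = -21649 J.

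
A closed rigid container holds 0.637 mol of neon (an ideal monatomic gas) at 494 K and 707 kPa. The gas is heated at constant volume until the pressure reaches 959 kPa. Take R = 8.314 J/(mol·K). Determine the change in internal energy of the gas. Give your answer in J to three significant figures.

Constant volume ⇒ W = 0, so Q = ΔU = nCᵥΔT with Cᵥ = 3R/2 = 12.47 J/(mol·K).
At constant V, T₂/T₁ = P₂/P₁ ⇒ ΔT = T₁(P₂/P₁ − 1) = 494·(959/707 − 1) = 176.1 K.
ΔU = (0.637)(12.47)(176.1) = 1399 J.

ΔU ≈ 1400 J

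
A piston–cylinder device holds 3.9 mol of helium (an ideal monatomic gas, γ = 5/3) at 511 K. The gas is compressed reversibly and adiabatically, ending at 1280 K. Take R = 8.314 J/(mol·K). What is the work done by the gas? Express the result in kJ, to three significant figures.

W ≈ -37.4 kJ

Adiabatic ⇒ Q = 0, so W_by = −ΔU = nCᵥ(T₁ − T₂).
Cᵥ = 3R/2 = 12.47 J/(mol·K).
W = (3.9)(12.47)(511 − 1280) = -37402 J.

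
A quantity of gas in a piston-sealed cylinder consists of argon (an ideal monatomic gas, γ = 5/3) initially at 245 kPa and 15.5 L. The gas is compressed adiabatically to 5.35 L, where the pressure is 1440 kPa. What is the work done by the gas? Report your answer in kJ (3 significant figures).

Adiabatic: W = (P₁V₁ − P₂V₂)/(γ − 1) with γ = 5/3.
P₁V₁ = 3798 J, P₂V₂ = 7704 J.
W = (3798 − 7704) / 0.6667 = -5860 J.

W ≈ -5.86 kJ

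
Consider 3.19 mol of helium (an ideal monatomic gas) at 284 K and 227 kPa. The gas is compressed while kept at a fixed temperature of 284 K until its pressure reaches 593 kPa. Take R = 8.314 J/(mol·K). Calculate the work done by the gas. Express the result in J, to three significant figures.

W ≈ -7230 J

Isothermal process: W = nRT ln(V₂/V₁) = nRT ln(P₁/P₂).
W = (3.19)(8.314)(284) × ln(227/593)
  = 7532 × ln(0.3828) = 7532 × -0.9602
W_by_gas = -7233 J.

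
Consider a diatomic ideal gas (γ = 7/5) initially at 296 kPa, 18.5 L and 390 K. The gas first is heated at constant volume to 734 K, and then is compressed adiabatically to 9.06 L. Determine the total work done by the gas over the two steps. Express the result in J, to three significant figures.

W_total ≈ -8520 J

Step 1 (isochoric): W = 0 (constant volume).
After step 1: P = 557.1 kPa (V unchanged).
Step 2 (adiabatic): W = (P₁V₁ − P₂V₂)/(γ−1) = (10306 − 13712)/0.4 = -8516 J.
W_total = 0 − 8516 = -8516 J.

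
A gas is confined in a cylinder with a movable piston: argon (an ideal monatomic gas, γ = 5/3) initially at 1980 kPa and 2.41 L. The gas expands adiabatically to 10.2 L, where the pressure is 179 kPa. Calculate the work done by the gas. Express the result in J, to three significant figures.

Adiabatic: W = (P₁V₁ − P₂V₂)/(γ − 1) with γ = 5/3.
P₁V₁ = 4772 J, P₂V₂ = 1826 J.
W = (4772 − 1826) / 0.6667 = 4419 J.

W ≈ 4420 J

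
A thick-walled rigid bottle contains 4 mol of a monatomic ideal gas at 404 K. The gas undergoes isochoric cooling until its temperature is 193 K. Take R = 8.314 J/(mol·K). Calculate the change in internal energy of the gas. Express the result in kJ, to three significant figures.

Constant volume ⇒ W = 0, so Q = ΔU = nCᵥΔT with Cᵥ = 3R/2 = 12.47 J/(mol·K).
ΔU = (4)(12.47)(193 − 404) = -10526 J.

ΔU ≈ -10.5 kJ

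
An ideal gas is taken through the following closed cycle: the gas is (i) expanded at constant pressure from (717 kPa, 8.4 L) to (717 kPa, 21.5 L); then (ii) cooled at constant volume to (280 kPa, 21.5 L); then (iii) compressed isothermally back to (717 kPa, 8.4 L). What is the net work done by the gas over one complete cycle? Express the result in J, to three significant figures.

W_net ≈ 3730 J

Leg (i): W = PΔV = (717)(21.5 − 8.4) = 9393 J.
Leg (ii): W = 0.
Leg (iii): W = PᵢVᵢ ln(V_f/Vᵢ) = (6020) ln(8.4/21.5) = -5658 J.
W_net = 9393 − 5658 = 3735 J.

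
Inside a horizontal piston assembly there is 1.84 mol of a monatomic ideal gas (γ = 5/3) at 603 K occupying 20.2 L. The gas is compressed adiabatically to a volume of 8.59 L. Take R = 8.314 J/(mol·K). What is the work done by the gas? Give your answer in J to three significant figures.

W ≈ -10600 J

Adiabatic: TV^(γ−1) = const with γ = 5/3.
T₂ = T₁ (V₁/V₂)^(γ−1) = 603 × (20.2/8.59)^0.667 = 603 × 1.768 = 1066 K.
W_by = nCᵥ(T₁ − T₂) = (1.84)(12.47)(603 − 1066) = -10632 J.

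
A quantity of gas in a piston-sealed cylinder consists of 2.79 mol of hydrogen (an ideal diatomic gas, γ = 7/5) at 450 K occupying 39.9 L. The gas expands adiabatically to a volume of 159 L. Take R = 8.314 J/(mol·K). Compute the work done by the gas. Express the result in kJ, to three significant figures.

W ≈ 11.1 kJ

Adiabatic: TV^(γ−1) = const with γ = 7/5.
T₂ = T₁ (V₁/V₂)^(γ−1) = 450 × (39.9/159)^0.4 = 450 × 0.5752 = 258.8 K.
W_by = nCᵥ(T₁ − T₂) = (2.79)(20.79)(450 − 258.8) = 11085 J.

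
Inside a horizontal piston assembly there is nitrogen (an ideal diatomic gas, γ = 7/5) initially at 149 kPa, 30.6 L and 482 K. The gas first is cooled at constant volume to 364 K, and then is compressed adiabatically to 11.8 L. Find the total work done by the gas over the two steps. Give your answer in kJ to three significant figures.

Step 1 (isochoric): W = 0 (constant volume).
After step 1: P = 112.5 kPa (V unchanged).
Step 2 (adiabatic): W = (P₁V₁ − P₂V₂)/(γ−1) = (3443 − 5041)/0.4 = -3994 J.
W_total = 0 − 3994 = -3994 J.

W_total ≈ -3.99 kJ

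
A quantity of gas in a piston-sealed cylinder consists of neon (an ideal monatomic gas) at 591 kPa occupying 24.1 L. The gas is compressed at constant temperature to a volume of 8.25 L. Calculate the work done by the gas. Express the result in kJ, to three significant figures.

Isothermal: W = nRT ln(V₂/V₁) = P₁V₁ ln(V₂/V₁).
P₁V₁ = (591 kPa)(24.1 L) = 14243 J.
W = 14243 × ln(8.25/24.1) = 14243 × -1.072
W_by_gas = -15269 J.

W ≈ -15.3 kJ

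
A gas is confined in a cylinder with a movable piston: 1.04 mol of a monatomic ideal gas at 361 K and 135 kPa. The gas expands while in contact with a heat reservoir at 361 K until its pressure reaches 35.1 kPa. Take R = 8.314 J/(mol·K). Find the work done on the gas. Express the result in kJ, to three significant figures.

W ≈ -4.20 kJ

Isothermal process: W = nRT ln(V₂/V₁) = nRT ln(P₁/P₂).
W = (1.04)(8.314)(361) × ln(135/35.1)
  = 3121 × ln(3.846) = 3121 × 1.347
W_by_gas = 4205 J; work on gas = −W_by = -4205 J.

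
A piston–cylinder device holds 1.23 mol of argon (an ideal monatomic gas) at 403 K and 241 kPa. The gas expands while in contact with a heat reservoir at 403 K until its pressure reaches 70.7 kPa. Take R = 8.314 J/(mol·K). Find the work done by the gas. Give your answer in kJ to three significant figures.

Isothermal process: W = nRT ln(V₂/V₁) = nRT ln(P₁/P₂).
W = (1.23)(8.314)(403) × ln(241/70.7)
  = 4121 × ln(3.409) = 4121 × 1.226
W_by_gas = 5054 J.

W ≈ 5.05 kJ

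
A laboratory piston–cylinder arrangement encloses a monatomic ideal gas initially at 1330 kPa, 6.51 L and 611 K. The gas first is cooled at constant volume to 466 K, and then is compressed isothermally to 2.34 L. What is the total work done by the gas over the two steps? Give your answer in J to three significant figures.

Step 1 (isochoric): W = 0 (constant volume).
After step 1: P = 1014 kPa (V unchanged).
Step 2 (isothermal): W = P₁V₁ ln(V₂/V₁) = (6604) ln(2.34/6.51) = -6757 J.
W_total = 0 − 6757 = -6757 J.

W_total ≈ -6760 J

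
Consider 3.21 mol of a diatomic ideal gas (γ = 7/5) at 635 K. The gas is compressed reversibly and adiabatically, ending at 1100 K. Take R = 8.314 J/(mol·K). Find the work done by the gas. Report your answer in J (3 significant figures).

W ≈ -31000 J

Adiabatic ⇒ Q = 0, so W_by = −ΔU = nCᵥ(T₁ − T₂).
Cᵥ = 5R/2 = 20.79 J/(mol·K).
W = (3.21)(20.79)(635 − 1100) = -31025 J.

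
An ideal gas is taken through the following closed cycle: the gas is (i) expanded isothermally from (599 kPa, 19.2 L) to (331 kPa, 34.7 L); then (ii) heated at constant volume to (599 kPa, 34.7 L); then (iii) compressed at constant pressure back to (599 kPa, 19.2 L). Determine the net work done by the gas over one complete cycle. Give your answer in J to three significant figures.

W_net ≈ -2480 J

Leg (i): W = PᵢVᵢ ln(V_f/Vᵢ) = (11501) ln(34.7/19.2) = 6807 J.
Leg (ii): W = 0.
Leg (iii): W = PΔV = (599)(19.2 − 34.7) = -9285 J.
W_net = 6807 − 9285 = -2478 J.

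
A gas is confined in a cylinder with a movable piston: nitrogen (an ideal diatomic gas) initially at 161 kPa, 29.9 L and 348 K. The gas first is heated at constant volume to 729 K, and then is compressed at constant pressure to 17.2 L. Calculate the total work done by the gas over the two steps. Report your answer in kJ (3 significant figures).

W_total ≈ -4.28 kJ

Step 1 (isochoric): W = 0 (constant volume).
After step 1: P = 337.3 kPa (V unchanged).
Step 2 (isobaric): W = PΔV = (337.3 kPa)(17.2 − 29.9 L) = -4283 J.
W_total = 0 − 4283 = -4283 J.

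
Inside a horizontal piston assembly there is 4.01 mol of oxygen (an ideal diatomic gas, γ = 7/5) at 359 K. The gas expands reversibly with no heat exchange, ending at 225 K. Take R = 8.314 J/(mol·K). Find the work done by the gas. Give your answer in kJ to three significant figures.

W ≈ 11.2 kJ

Adiabatic ⇒ Q = 0, so W_by = −ΔU = nCᵥ(T₁ − T₂).
Cᵥ = 5R/2 = 20.79 J/(mol·K).
W = (4.01)(20.79)(359 − 225) = 11169 J.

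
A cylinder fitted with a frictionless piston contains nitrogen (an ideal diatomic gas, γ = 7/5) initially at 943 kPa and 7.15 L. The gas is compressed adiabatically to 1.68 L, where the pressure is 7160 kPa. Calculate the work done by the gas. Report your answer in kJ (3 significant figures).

W ≈ -13.2 kJ

Adiabatic: W = (P₁V₁ − P₂V₂)/(γ − 1) with γ = 7/5.
P₁V₁ = 6742 J, P₂V₂ = 12029 J.
W = (6742 − 12029) / 0.4 = -13216 J.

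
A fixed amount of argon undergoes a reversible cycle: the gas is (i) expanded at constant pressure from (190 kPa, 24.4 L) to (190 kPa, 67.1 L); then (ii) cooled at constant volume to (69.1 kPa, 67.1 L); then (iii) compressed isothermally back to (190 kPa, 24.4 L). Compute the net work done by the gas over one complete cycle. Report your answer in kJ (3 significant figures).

Leg (i): W = PΔV = (190)(67.1 − 24.4) = 8113 J.
Leg (ii): W = 0.
Leg (iii): W = PᵢVᵢ ln(V_f/Vᵢ) = (4637) ln(24.4/67.1) = -4690 J.
W_net = 8113 − 4690 = 3423 J.

W_net ≈ 3.42 kJ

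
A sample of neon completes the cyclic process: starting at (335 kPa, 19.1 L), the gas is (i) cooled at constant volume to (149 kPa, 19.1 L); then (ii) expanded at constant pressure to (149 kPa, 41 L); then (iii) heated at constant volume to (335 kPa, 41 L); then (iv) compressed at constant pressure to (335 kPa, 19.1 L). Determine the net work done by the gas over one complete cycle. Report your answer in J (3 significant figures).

Constant-volume legs do no work.
W(ii) = (149)(41 − 19.1) = 3263 J; W(iv) = (335)(19.1 − 41) = -7336 J.
W_net = 3263 − 7336 = -4073 J (the counter-clockwise enclosed area).

W_net ≈ -4070 J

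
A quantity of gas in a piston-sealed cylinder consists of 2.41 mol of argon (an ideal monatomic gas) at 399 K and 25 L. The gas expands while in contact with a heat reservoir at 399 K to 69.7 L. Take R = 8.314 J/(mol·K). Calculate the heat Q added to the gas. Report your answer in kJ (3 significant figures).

Isothermal ⇒ ΔU = 0, so Q = W = nRT ln(V₂/V₁).
Q = (2.41)(8.314)(399) ln(69.7/25) = 7995 × 1.025 = 8197 J.

Q ≈ 8.20 kJ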